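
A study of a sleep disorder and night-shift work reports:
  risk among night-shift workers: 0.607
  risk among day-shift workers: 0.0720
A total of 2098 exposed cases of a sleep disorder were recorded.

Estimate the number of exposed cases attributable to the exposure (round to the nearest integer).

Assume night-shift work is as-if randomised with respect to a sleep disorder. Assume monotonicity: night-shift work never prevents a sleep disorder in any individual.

Let p₁ = 0.607, p₀ = 0.072.
PN = (p₁ − p₀)/p₁ = (0.607 − 0.072) / 0.607 ≈ 0.88138.
Attributable cases ≈ PN × (exposed cases) = 0.88138 × 2098 ≈ 1849.14.

about 1849 cases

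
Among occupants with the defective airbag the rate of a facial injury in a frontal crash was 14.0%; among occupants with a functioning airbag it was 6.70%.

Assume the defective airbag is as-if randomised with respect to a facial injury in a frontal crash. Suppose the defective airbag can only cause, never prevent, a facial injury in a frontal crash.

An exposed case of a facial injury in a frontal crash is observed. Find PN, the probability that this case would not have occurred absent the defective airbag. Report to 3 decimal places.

PN ≈ 0.521

p₁ = 0.14, p₀ = 0.067.
Under exogeneity and monotonicity, PN = (p₁ − p₀) / p₁.
PN = (0.14 − 0.067) / 0.14 = 0.073 / 0.14 ≈ 0.5214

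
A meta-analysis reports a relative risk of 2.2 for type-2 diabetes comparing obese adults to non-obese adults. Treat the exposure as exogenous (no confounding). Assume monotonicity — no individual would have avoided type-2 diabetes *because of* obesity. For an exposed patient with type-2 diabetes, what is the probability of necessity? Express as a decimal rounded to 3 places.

Under exogeneity and monotonicity, PN = (RR − 1) / RR = 1 − 1/RR.
PN = (2.2 − 1) / 2.2 = 1.2 / 2.2 ≈ 0.5455

PN ≈ 0.545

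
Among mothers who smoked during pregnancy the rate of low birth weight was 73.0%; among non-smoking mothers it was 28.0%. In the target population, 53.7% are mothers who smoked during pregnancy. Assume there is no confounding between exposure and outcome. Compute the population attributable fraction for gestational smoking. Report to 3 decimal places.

PAF ≈ 0.463

p₁ = 0.73, p₀ = 0.28.
Overall risk P(Y=1) = π·p₁ + (1−π)·p₀ = 0.537×0.73 + 0.463×0.28 = 0.52165.
Under exogeneity, PAF = [P(Y=1) − p₀] / P(Y=1).
PAF = (0.52165 − 0.28) / 0.52165 ≈ 0.4632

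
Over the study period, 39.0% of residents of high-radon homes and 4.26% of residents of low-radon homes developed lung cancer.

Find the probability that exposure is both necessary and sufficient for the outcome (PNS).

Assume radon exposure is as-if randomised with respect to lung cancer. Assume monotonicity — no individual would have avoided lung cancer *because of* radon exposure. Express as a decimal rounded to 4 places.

PNS ≈ 0.3474

p₁ = 0.39, p₀ = 0.0426.
Under exogeneity and monotonicity, PNS = p₁ − p₀.
PNS = 0.39 − 0.0426 = 0.3474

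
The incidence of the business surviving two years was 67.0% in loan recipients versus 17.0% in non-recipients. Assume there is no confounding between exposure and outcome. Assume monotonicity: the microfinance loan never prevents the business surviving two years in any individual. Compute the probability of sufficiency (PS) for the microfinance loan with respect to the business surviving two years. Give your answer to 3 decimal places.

PS ≈ 0.602

p₁ = 0.67, p₀ = 0.17.
Under exogeneity and monotonicity, PS = (p₁ − p₀) / (1 − p₀).
PS = (0.67 − 0.17) / (1 − 0.17) = 0.5 / 0.83 ≈ 0.6024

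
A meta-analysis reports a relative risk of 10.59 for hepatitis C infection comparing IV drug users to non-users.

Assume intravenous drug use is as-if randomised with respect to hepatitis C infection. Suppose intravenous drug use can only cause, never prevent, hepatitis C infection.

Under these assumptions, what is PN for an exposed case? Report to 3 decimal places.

PN ≈ 0.906

Under exogeneity and monotonicity, PN = (RR − 1) / RR = 1 − 1/RR.
PN = (10.59 − 1) / 10.59 = 9.59 / 10.59 ≈ 0.9056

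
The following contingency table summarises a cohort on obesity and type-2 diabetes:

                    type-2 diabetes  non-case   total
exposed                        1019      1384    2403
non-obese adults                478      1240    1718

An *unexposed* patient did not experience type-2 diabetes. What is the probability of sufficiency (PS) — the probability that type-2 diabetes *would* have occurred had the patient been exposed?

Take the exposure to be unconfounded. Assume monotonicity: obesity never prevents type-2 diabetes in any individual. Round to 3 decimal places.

p₁ = P(outcome | exposed) = 1019/2403 = 0.42405
p₀ = P(outcome | unexposed) = 478/1718 = 0.27823
Under exogeneity and monotonicity, PS = (p₁ − p₀) / (1 − p₀).
PS = (0.42405 − 0.27823) / (1 − 0.27823) = 0.14582 / 0.72177 ≈ 0.2020

PS ≈ 0.202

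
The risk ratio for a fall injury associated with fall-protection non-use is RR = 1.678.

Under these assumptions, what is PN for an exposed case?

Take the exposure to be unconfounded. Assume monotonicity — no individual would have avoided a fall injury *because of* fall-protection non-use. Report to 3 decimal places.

PN ≈ 0.404

Under exogeneity and monotonicity, PN = (RR − 1) / RR = 1 − 1/RR.
PN = (1.678 − 1) / 1.678 = 0.678 / 1.678 ≈ 0.4041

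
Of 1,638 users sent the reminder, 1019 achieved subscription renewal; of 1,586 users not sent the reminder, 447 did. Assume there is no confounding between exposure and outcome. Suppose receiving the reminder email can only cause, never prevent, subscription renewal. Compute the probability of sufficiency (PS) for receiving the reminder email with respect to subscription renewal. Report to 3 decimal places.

p₁ = P(outcome | exposed) = 1019/1638 = 0.6221
p₀ = P(outcome | unexposed) = 447/1586 = 0.28184
Under exogeneity and monotonicity, PS = (p₁ − p₀) / (1 − p₀).
PS = (0.6221 − 0.28184) / (1 − 0.28184) = 0.34026 / 0.71816 ≈ 0.4738

PS ≈ 0.474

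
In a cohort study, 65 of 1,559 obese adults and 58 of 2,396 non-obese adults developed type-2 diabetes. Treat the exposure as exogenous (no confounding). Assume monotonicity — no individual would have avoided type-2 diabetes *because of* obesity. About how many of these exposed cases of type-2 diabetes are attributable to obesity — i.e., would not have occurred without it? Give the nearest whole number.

about 27 cases

p₁ = P(outcome | exposed) = 65/1559 = 0.041693
p₀ = P(outcome | unexposed) = 58/2396 = 0.024207
PN = (p₁ − p₀)/p₁ = (0.041693 − 0.024207) / 0.041693 ≈ 0.41940.
Attributable cases ≈ PN × (exposed cases) = 0.41940 × 65 ≈ 27.26.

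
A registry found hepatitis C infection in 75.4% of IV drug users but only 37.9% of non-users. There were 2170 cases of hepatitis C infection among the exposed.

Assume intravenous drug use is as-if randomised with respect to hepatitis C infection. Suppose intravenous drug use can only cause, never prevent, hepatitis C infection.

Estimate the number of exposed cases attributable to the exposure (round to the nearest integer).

about 1079 cases

p₁ = 0.754, p₀ = 0.379.
PN = (p₁ − p₀)/p₁ = (0.754 − 0.379) / 0.754 ≈ 0.49735.
Attributable cases ≈ PN × (exposed cases) = 0.49735 × 2170 ≈ 1079.24.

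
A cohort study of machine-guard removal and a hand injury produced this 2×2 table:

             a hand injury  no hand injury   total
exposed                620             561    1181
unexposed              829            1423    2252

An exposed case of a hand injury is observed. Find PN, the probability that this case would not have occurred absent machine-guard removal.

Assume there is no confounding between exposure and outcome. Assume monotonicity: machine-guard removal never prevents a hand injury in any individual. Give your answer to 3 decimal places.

p₁ = P(outcome | exposed) = 620/1181 = 0.52498
p₀ = P(outcome | unexposed) = 829/2252 = 0.36812
Under exogeneity and monotonicity, PN = (p₁ − p₀)/p₁.
PN = (0.52498 − 0.36812) / 0.52498 ≈ 0.2988

PN ≈ 0.299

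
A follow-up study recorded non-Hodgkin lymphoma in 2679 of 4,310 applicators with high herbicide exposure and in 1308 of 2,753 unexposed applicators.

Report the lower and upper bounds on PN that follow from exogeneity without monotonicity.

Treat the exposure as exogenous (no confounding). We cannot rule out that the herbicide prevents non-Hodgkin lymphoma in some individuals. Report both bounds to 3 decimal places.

p₁ = P(outcome | exposed) = 2679/4310 = 0.62158
p₀ = P(outcome | unexposed) = 1308/2753 = 0.47512
Under exogeneity alone the bounds on PN are max{0,(p₁−p₀)/p₁} ≤ PN ≤ min{1,(1−p₀)/p₁}.
  lower = (p₁ − p₀)/p₁ = 0.14646 / 0.62158 ≈ 0.2356
  upper = min{1, (1 − p₀)/p₁} = 0.52488 / 0.62158 ≈ 0.8444

0.236 ≤ PN ≤ 0.844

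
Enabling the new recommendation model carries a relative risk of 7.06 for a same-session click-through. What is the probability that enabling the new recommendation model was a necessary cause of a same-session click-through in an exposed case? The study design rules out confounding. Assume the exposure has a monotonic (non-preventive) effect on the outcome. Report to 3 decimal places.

Under exogeneity and monotonicity, PN = (RR − 1) / RR = 1 − 1/RR.
PN = (7.06 − 1) / 7.06 = 6.06 / 7.06 ≈ 0.8584

PN ≈ 0.858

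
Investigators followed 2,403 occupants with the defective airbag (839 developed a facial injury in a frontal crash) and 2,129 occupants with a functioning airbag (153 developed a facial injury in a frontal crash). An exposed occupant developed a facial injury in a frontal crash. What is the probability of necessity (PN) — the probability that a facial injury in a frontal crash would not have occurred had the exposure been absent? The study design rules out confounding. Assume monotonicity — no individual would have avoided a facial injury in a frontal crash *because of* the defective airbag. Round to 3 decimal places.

PN ≈ 0.794

p₁ = P(outcome | exposed) = 839/2403 = 0.34915
p₀ = P(outcome | unexposed) = 153/2129 = 0.071865
Under exogeneity and monotonicity, PN = (p₁ − p₀) / p₁.
PN = (0.34915 − 0.071865) / 0.34915 = 0.27728 / 0.34915 ≈ 0.7942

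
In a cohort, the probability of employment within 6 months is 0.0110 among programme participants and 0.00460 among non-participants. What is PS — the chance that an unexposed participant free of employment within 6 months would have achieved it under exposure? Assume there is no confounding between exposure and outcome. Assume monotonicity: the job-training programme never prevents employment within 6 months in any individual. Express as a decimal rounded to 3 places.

Let p₁ = 0.011, p₀ = 0.0046.
Under exogeneity and monotonicity, PS = (p₁ − p₀) / (1 − p₀).
PS = (0.011 − 0.0046) / (1 − 0.0046) = 0.0064 / 0.9954 ≈ 0.0064

PS ≈ 0.006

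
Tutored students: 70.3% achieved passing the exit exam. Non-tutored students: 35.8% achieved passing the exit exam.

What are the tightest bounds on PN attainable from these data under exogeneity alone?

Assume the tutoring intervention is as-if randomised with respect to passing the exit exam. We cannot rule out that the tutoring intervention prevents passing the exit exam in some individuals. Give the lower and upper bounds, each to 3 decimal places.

p₁ = 0.703, p₀ = 0.358.
Under exogeneity alone the bounds on PN are max{0,(p₁−p₀)/p₁} ≤ PN ≤ min{1,(1−p₀)/p₁}.
  lower = (p₁ − p₀)/p₁ = 0.345 / 0.703 ≈ 0.4908
  upper = min{1, (1 − p₀)/p₁} = 0.642 / 0.703 ≈ 0.9132

0.491 ≤ PN ≤ 0.913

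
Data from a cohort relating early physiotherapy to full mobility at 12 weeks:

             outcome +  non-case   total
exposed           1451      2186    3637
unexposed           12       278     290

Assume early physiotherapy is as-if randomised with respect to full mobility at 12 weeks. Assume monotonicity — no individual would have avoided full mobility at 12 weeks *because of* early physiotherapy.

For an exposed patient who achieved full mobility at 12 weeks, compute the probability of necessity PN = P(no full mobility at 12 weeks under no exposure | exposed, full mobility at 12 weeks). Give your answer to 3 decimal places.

PN ≈ 0.896

p₁ = P(outcome | exposed) = 1451/3637 = 0.39896
p₀ = P(outcome | unexposed) = 12/290 = 0.041379
Under exogeneity and monotonicity, PN = (p₁ − p₀) / p₁.
PN = (0.39896 − 0.041379) / 0.39896 = 0.35758 / 0.39896 ≈ 0.8963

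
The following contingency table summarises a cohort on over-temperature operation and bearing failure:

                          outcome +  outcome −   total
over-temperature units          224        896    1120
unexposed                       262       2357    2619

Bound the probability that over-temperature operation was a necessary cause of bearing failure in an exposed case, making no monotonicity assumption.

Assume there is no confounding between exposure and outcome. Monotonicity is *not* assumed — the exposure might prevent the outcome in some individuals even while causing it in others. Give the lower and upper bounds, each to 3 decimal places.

p₁ = P(outcome | exposed) = 224/1120 = 0.2
p₀ = P(outcome | unexposed) = 262/2619 = 0.10004
Under exogeneity alone the bounds on PN are max{0,(p₁−p₀)/p₁} ≤ PN ≤ min{1,(1−p₀)/p₁}.
  lower = (p₁ − p₀)/p₁ = 0.099962 / 0.2 ≈ 0.4998
  upper = min{1, (1 − p₀)/p₁} = 0.89996 / 0.2 ≈ 4.4998 → capped at 1

0.500 ≤ PN ≤ 1.000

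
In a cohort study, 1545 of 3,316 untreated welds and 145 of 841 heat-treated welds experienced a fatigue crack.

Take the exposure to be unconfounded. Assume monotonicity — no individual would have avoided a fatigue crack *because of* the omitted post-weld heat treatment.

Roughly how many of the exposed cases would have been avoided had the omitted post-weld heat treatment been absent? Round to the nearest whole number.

p₁ = P(outcome | exposed) = 1545/3316 = 0.46592
p₀ = P(outcome | unexposed) = 145/841 = 0.17241
PN = (p₁ − p₀)/p₁ = (0.46592 − 0.17241) / 0.46592 ≈ 0.62995.
Attributable cases ≈ PN × (exposed cases) = 0.62995 × 1545 ≈ 973.28.

about 973 cases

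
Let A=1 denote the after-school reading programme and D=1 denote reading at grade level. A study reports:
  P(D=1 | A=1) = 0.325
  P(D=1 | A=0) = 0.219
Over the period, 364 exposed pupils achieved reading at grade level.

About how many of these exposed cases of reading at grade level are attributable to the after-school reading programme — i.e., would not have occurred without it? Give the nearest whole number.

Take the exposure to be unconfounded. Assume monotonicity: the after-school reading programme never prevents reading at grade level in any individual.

about 119 cases

Let p₁ = 0.325, p₀ = 0.219.
PN = (p₁ − p₀)/p₁ = (0.325 − 0.219) / 0.325 ≈ 0.32615.
Attributable cases ≈ PN × (exposed cases) = 0.32615 × 364 ≈ 118.72.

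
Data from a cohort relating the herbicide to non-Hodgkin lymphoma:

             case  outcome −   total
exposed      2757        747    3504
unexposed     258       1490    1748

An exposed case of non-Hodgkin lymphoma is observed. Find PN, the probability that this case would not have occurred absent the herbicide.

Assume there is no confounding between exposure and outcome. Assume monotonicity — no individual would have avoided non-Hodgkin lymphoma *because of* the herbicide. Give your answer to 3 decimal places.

PN ≈ 0.812

p₁ = P(outcome | exposed) = 2757/3504 = 0.78682
p₀ = P(outcome | unexposed) = 258/1748 = 0.1476
Under exogeneity and monotonicity, PN = (p₁ − p₀)/p₁.
PN = (0.78682 − 0.1476) / 0.78682 ≈ 0.8124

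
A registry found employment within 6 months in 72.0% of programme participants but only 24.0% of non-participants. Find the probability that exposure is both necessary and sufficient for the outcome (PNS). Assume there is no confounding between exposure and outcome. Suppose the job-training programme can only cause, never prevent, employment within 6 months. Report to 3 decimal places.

PNS ≈ 0.480

p₁ = 0.72, p₀ = 0.24.
Under exogeneity and monotonicity, PNS = p₁ − p₀.
PNS = 0.72 − 0.24 = 0.48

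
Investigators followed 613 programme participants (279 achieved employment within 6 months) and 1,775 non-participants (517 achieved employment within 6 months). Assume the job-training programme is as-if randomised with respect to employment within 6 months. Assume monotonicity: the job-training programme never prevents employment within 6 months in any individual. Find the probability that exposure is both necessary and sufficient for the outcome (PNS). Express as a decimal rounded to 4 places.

p₁ = P(outcome | exposed) = 279/613 = 0.45514
p₀ = P(outcome | unexposed) = 517/1775 = 0.29127
Under exogeneity and monotonicity, PNS = p₁ − p₀.
PNS = 0.45514 − 0.29127 = 0.16387

PNS ≈ 0.1639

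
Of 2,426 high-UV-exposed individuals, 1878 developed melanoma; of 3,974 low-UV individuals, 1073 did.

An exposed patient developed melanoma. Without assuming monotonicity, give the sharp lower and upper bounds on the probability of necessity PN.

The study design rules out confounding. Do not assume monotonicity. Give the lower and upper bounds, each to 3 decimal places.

0.651 ≤ PN ≤ 0.943

p₁ = P(outcome | exposed) = 1878/2426 = 0.77411
p₀ = P(outcome | unexposed) = 1073/3974 = 0.27001
Under exogeneity alone the bounds on PN are max{0,(p₁−p₀)/p₁} ≤ PN ≤ min{1,(1−p₀)/p₁}.
  lower = (p₁ − p₀)/p₁ = 0.50411 / 0.77411 ≈ 0.6512
  upper = min{1, (1 − p₀)/p₁} = 0.72999 / 0.77411 ≈ 0.9430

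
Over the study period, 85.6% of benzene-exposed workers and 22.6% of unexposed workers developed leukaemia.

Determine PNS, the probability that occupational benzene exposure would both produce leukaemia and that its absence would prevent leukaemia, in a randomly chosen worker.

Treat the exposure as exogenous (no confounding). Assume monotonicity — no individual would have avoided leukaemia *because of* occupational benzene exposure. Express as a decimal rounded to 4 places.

PNS ≈ 0.6300

p₁ = 0.856, p₀ = 0.226.
Under exogeneity and monotonicity, PNS = p₁ − p₀.
PNS = 0.856 − 0.226 = 0.63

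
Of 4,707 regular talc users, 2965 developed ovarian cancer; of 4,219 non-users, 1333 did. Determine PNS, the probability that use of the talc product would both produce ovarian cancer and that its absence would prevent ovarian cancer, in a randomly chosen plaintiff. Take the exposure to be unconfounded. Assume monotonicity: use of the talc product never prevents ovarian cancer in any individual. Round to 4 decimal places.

p₁ = P(outcome | exposed) = 2965/4707 = 0.62991
p₀ = P(outcome | unexposed) = 1333/4219 = 0.31595
Under exogeneity and monotonicity, PNS = p₁ − p₀.
PNS = 0.62991 − 0.31595 = 0.31396

PNS ≈ 0.3140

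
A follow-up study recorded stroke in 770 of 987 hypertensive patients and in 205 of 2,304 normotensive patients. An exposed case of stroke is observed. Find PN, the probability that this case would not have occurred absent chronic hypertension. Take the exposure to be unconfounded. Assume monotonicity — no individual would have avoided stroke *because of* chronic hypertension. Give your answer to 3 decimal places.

p₁ = P(outcome | exposed) = 770/987 = 0.78014
p₀ = P(outcome | unexposed) = 205/2304 = 0.088976
Under exogeneity and monotonicity, PN = (p₁ − p₀) / p₁.
PN = (0.78014 − 0.088976) / 0.78014 = 0.69117 / 0.78014 ≈ 0.8859

PN ≈ 0.886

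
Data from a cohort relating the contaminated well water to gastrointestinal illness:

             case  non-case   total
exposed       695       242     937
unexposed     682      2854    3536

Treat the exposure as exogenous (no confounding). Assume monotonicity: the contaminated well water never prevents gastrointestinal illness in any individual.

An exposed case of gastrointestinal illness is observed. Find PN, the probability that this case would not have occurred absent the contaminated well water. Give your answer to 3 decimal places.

PN ≈ 0.740

p₁ = P(outcome | exposed) = 695/937 = 0.74173
p₀ = P(outcome | unexposed) = 682/3536 = 0.19287
Under exogeneity and monotonicity, PN = (p₁ − p₀)/p₁.
PN = (0.74173 − 0.19287) / 0.74173 ≈ 0.7400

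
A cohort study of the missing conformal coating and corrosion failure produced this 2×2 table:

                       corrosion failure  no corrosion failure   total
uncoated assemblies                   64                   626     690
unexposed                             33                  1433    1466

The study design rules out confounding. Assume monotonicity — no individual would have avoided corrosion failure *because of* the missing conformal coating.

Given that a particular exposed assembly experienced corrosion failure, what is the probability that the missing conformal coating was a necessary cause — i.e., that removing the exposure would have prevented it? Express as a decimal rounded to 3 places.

p₁ = P(outcome | exposed) = 64/690 = 0.092754
p₀ = P(outcome | unexposed) = 33/1466 = 0.02251
Under exogeneity and monotonicity, PN = (p₁ − p₀)/p₁.
PN = (0.092754 − 0.02251) / 0.092754 ≈ 0.7573

PN ≈ 0.757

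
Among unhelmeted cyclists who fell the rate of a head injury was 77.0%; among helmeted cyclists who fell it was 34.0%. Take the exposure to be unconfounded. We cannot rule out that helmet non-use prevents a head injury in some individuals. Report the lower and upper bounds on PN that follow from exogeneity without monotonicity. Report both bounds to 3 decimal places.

p₁ = 0.77, p₀ = 0.34.
Under exogeneity alone the bounds on PN are max{0,(p₁−p₀)/p₁} ≤ PN ≤ min{1,(1−p₀)/p₁}.
  lower = (p₁ − p₀)/p₁ = 0.43 / 0.77 ≈ 0.5584
  upper = min{1, (1 − p₀)/p₁} = 0.66 / 0.77 ≈ 0.8571

0.558 ≤ PN ≤ 0.857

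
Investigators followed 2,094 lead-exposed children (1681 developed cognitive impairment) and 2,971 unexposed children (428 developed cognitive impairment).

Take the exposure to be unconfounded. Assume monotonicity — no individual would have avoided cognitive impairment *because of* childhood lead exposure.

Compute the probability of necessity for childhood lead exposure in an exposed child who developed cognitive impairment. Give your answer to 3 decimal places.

p₁ = P(outcome | exposed) = 1681/2094 = 0.80277
p₀ = P(outcome | unexposed) = 428/2971 = 0.14406
Under exogeneity and monotonicity, PN = (p₁ − p₀) / p₁.
PN = (0.80277 − 0.14406) / 0.80277 = 0.65871 / 0.80277 ≈ 0.8205

PN ≈ 0.821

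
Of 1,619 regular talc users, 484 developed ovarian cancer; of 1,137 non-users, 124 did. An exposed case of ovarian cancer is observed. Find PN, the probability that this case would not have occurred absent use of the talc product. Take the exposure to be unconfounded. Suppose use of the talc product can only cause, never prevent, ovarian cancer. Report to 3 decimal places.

p₁ = P(outcome | exposed) = 484/1619 = 0.29895
p₀ = P(outcome | unexposed) = 124/1137 = 0.10906
Under exogeneity and monotonicity, PN = (p₁ − p₀) / p₁.
PN = (0.29895 − 0.10906) / 0.29895 = 0.18989 / 0.29895 ≈ 0.6352

PN ≈ 0.635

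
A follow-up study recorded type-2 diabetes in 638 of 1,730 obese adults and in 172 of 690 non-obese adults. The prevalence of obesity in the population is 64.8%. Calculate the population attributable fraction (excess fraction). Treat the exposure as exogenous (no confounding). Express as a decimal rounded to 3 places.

p₁ = P(outcome | exposed) = 638/1730 = 0.36879
p₀ = P(outcome | unexposed) = 172/690 = 0.24928
Overall risk P(Y=1) = π·p₁ + (1−π)·p₀ = 0.648×0.36879 + 0.352×0.24928 = 0.32672.
Under exogeneity, PAF = [P(Y=1) − p₀] / P(Y=1).
PAF = (0.32672 − 0.24928) / 0.32672 ≈ 0.2370

PAF ≈ 0.237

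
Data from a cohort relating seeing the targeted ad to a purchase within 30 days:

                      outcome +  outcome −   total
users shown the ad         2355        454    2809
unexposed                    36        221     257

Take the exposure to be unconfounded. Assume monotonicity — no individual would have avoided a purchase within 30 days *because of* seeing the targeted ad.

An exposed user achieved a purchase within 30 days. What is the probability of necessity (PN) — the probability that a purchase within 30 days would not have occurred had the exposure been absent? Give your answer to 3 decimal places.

p₁ = P(outcome | exposed) = 2355/2809 = 0.83838
p₀ = P(outcome | unexposed) = 36/257 = 0.14008
Under exogeneity and monotonicity, PN = (p₁ − p₀)/p₁.
PN = (0.83838 − 0.14008) / 0.83838 ≈ 0.8329

PN ≈ 0.833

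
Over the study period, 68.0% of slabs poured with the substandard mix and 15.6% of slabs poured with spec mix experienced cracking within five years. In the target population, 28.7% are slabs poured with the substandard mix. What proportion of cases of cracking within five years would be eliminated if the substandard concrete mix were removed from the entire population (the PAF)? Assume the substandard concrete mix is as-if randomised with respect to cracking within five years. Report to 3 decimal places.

p₁ = 0.68, p₀ = 0.156.
Overall risk P(Y=1) = π·p₁ + (1−π)·p₀ = 0.287×0.68 + 0.713×0.156 = 0.30639.
Under exogeneity, PAF = [P(Y=1) − p₀] / P(Y=1).
PAF = (0.30639 − 0.156) / 0.30639 ≈ 0.4908

PAF ≈ 0.491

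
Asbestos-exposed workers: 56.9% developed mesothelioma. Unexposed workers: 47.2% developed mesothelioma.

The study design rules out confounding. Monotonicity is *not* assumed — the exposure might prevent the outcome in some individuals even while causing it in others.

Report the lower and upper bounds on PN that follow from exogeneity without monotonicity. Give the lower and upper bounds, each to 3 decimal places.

0.170 ≤ PN ≤ 0.928

p₁ = 0.569, p₀ = 0.472.
Under exogeneity alone the bounds on PN are max{0,(p₁−p₀)/p₁} ≤ PN ≤ min{1,(1−p₀)/p₁}.
  lower = (p₁ − p₀)/p₁ = 0.097 / 0.569 ≈ 0.1705
  upper = min{1, (1 − p₀)/p₁} = 0.528 / 0.569 ≈ 0.9279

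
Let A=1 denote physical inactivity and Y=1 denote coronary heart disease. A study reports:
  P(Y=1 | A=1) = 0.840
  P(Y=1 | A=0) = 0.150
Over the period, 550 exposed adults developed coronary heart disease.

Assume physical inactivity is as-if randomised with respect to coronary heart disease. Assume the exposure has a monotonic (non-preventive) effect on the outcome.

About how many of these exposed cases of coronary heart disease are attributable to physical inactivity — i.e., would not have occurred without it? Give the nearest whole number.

Let p₁ = 0.84, p₀ = 0.15.
PN = (p₁ − p₀)/p₁ = (0.84 − 0.15) / 0.84 ≈ 0.82143.
Attributable cases ≈ PN × (exposed cases) = 0.82143 × 550 ≈ 451.79.

about 452 cases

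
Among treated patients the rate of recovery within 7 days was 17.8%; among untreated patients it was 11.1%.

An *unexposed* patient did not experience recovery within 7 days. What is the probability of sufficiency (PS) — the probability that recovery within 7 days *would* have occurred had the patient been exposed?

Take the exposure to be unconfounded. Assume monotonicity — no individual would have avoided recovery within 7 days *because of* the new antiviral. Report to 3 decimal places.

p₁ = 0.178, p₀ = 0.111.
Under exogeneity and monotonicity, PS = (p₁ − p₀) / (1 − p₀).
PS = (0.178 − 0.111) / (1 − 0.111) = 0.067 / 0.889 ≈ 0.0754

PS ≈ 0.075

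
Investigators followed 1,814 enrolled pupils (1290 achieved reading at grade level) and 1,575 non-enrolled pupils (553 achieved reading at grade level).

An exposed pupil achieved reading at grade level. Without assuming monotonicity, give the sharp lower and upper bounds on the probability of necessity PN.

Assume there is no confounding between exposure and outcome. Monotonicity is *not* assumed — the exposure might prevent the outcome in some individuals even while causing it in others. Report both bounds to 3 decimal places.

0.506 ≤ PN ≤ 0.912

p₁ = P(outcome | exposed) = 1290/1814 = 0.71114
p₀ = P(outcome | unexposed) = 553/1575 = 0.35111
Under exogeneity alone the bounds on PN are max{0,(p₁−p₀)/p₁} ≤ PN ≤ min{1,(1−p₀)/p₁}.
  lower = (p₁ − p₀)/p₁ = 0.36002 / 0.71114 ≈ 0.5063
  upper = min{1, (1 − p₀)/p₁} = 0.64889 / 0.71114 ≈ 0.9125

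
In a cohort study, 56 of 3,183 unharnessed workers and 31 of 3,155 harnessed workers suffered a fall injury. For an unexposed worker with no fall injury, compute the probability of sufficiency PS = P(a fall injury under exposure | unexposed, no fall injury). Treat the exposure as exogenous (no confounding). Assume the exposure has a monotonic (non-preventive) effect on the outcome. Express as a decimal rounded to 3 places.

PS ≈ 0.008

p₁ = P(outcome | exposed) = 56/3183 = 0.017593
p₀ = P(outcome | unexposed) = 31/3155 = 0.0098257
Under exogeneity and monotonicity, PS = (p₁ − p₀) / (1 − p₀).
PS = (0.017593 − 0.0098257) / (1 − 0.0098257) = 0.0077678 / 0.99017 ≈ 0.0078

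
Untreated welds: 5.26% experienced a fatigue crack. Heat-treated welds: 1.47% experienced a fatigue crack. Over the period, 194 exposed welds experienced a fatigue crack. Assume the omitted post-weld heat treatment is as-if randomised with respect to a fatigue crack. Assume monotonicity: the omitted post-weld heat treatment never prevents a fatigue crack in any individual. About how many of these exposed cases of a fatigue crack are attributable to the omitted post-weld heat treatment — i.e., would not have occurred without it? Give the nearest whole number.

p₁ = 0.0526, p₀ = 0.0147.
PN = (p₁ − p₀)/p₁ = (0.0526 − 0.0147) / 0.0526 ≈ 0.72053.
Attributable cases ≈ PN × (exposed cases) = 0.72053 × 194 ≈ 139.78.

about 140 cases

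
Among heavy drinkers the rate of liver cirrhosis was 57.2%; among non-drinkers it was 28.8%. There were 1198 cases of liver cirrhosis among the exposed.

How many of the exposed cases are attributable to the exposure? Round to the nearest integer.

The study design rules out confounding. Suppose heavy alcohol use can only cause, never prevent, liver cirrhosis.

p₁ = 0.572, p₀ = 0.288.
PN = (p₁ − p₀)/p₁ = (0.572 − 0.288) / 0.572 ≈ 0.49650.
Attributable cases ≈ PN × (exposed cases) = 0.49650 × 1198 ≈ 594.81.

about 595 cases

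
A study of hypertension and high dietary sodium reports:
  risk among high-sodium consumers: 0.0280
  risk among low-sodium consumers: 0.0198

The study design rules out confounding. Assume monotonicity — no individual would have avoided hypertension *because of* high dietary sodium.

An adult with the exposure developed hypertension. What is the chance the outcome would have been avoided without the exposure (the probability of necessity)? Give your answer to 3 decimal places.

PN ≈ 0.293

Let p₁ = 0.028, p₀ = 0.0198.
Under exogeneity and monotonicity, PN = (p₁ − p₀) / p₁.
PN = (0.028 − 0.0198) / 0.028 = 0.0082 / 0.028 ≈ 0.2929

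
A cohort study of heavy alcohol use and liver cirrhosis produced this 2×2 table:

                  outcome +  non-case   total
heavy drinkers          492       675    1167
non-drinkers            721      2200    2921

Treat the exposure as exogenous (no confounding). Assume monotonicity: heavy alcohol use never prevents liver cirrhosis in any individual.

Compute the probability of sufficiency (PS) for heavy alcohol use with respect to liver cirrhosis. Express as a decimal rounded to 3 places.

p₁ = P(outcome | exposed) = 492/1167 = 0.42159
p₀ = P(outcome | unexposed) = 721/2921 = 0.24683
Under exogeneity and monotonicity, PS = (p₁ − p₀) / (1 − p₀).
PS = (0.42159 − 0.24683) / (1 − 0.24683) = 0.17476 / 0.75317 ≈ 0.2320

PS ≈ 0.232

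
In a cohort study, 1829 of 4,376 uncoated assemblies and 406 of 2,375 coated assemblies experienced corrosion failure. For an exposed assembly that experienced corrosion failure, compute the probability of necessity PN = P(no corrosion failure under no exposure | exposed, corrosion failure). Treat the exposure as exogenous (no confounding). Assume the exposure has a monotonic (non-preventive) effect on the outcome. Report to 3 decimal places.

p₁ = P(outcome | exposed) = 1829/4376 = 0.41796
p₀ = P(outcome | unexposed) = 406/2375 = 0.17095
Under exogeneity and monotonicity, PN = (p₁ − p₀) / p₁.
PN = (0.41796 − 0.17095) / 0.41796 = 0.24701 / 0.41796 ≈ 0.5910

PN ≈ 0.591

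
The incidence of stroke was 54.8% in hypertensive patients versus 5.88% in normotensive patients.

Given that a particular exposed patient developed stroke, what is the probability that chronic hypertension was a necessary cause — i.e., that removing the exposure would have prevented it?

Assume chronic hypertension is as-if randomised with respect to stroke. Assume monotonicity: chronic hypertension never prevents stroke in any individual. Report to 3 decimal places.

p₁ = 0.548, p₀ = 0.0588.
Under exogeneity and monotonicity, PN = (p₁ − p₀) / p₁.
PN = (0.548 − 0.0588) / 0.548 = 0.4892 / 0.548 ≈ 0.8927

PN ≈ 0.893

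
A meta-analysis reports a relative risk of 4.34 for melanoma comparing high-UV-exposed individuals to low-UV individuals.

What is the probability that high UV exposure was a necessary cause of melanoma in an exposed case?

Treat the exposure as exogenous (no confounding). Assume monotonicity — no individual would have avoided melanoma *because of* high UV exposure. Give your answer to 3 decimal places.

Under exogeneity and monotonicity, PN = (RR − 1) / RR = 1 − 1/RR.
PN = (4.34 − 1) / 4.34 = 3.34 / 4.34 ≈ 0.7696

PN ≈ 0.770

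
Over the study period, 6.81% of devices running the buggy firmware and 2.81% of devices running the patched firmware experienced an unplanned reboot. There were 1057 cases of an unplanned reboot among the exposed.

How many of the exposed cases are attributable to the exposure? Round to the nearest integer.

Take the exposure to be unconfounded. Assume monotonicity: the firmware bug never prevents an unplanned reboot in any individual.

p₁ = 0.0681, p₀ = 0.0281.
PN = (p₁ − p₀)/p₁ = (0.0681 − 0.0281) / 0.0681 ≈ 0.58737.
Attributable cases ≈ PN × (exposed cases) = 0.58737 × 1057 ≈ 620.85.

about 621 cases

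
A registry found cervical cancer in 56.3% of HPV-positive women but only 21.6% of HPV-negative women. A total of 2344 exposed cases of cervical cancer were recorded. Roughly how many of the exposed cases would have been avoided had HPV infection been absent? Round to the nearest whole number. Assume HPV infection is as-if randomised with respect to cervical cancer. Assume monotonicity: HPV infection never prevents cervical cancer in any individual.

p₁ = 0.563, p₀ = 0.216.
PN = (p₁ − p₀)/p₁ = (0.563 − 0.216) / 0.563 ≈ 0.61634.
Attributable cases ≈ PN × (exposed cases) = 0.61634 × 2344 ≈ 1444.70.

about 1445 cases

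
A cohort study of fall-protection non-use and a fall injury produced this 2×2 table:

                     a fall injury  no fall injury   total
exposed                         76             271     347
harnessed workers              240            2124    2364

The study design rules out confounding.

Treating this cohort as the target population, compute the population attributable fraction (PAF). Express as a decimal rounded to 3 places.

p₁ = P(outcome | exposed) = 76/347 = 0.21902
p₀ = P(outcome | unexposed) = 240/2364 = 0.10152
Exposure prevalence π = 347/2711 = 0.128; overall risk P(Y=1) = 0.11656.
Under exogeneity, PAF = [P(Y=1) − p₀]/P(Y=1).
PAF = (0.11656 − 0.10152) / 0.11656 ≈ 0.1290

PAF ≈ 0.129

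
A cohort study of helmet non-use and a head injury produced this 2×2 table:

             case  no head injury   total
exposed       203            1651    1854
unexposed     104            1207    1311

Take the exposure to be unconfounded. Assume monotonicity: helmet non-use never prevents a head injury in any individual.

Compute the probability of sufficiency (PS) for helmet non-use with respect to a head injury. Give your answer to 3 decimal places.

p₁ = P(outcome | exposed) = 203/1854 = 0.10949
p₀ = P(outcome | unexposed) = 104/1311 = 0.079329
Under exogeneity and monotonicity, PS = (p₁ − p₀)/(1 − p₀).
PS = (0.10949 − 0.079329) / 0.92067 ≈ 0.0328

PS ≈ 0.033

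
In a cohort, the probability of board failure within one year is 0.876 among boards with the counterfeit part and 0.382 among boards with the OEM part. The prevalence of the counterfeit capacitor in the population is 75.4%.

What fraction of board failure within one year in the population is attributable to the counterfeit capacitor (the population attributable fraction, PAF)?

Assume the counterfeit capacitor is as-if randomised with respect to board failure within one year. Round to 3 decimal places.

Let p₁ = 0.876, p₀ = 0.382.
Overall risk P(Y=1) = π·p₁ + (1−π)·p₀ = 0.754×0.876 + 0.246×0.382 = 0.75448.
Under exogeneity, PAF = [P(Y=1) − p₀] / P(Y=1).
PAF = (0.75448 − 0.382) / 0.75448 ≈ 0.4937

PAF ≈ 0.494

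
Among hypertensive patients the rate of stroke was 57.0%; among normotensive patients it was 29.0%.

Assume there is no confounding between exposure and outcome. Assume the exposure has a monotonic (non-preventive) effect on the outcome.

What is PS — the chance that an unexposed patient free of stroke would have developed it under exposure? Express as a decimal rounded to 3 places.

PS ≈ 0.394

p₁ = 0.57, p₀ = 0.29.
Under exogeneity and monotonicity, PS = (p₁ − p₀) / (1 − p₀).
PS = (0.57 − 0.29) / (1 − 0.29) = 0.28 / 0.71 ≈ 0.3944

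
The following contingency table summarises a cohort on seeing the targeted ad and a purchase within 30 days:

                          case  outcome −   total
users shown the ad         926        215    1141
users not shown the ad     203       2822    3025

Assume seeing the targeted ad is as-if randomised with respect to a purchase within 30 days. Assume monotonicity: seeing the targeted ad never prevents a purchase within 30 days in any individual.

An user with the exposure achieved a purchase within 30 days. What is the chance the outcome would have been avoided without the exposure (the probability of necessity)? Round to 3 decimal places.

PN ≈ 0.917

p₁ = P(outcome | exposed) = 926/1141 = 0.81157
p₀ = P(outcome | unexposed) = 203/3025 = 0.067107
Under exogeneity and monotonicity, PN = (p₁ − p₀)/p₁.
PN = (0.81157 − 0.067107) / 0.81157 ≈ 0.9173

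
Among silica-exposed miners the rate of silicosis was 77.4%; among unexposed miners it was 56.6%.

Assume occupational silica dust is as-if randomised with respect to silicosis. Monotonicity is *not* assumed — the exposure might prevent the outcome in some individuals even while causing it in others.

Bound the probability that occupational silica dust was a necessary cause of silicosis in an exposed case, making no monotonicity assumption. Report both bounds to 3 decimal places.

0.269 ≤ PN ≤ 0.561

p₁ = 0.774, p₀ = 0.566.
Under exogeneity alone the bounds on PN are max{0,(p₁−p₀)/p₁} ≤ PN ≤ min{1,(1−p₀)/p₁}.
  lower = (p₁ − p₀)/p₁ = 0.208 / 0.774 ≈ 0.2687
  upper = min{1, (1 − p₀)/p₁} = 0.434 / 0.774 ≈ 0.5607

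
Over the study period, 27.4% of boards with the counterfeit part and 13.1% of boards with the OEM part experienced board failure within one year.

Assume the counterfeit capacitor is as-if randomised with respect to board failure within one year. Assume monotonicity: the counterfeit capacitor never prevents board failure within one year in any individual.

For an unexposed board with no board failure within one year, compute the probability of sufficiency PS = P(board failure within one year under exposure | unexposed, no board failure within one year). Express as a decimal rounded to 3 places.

p₁ = 0.274, p₀ = 0.131.
Under exogeneity and monotonicity, PS = (p₁ − p₀) / (1 − p₀).
PS = (0.274 − 0.131) / (1 − 0.131) = 0.143 / 0.869 ≈ 0.1646

PS ≈ 0.165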